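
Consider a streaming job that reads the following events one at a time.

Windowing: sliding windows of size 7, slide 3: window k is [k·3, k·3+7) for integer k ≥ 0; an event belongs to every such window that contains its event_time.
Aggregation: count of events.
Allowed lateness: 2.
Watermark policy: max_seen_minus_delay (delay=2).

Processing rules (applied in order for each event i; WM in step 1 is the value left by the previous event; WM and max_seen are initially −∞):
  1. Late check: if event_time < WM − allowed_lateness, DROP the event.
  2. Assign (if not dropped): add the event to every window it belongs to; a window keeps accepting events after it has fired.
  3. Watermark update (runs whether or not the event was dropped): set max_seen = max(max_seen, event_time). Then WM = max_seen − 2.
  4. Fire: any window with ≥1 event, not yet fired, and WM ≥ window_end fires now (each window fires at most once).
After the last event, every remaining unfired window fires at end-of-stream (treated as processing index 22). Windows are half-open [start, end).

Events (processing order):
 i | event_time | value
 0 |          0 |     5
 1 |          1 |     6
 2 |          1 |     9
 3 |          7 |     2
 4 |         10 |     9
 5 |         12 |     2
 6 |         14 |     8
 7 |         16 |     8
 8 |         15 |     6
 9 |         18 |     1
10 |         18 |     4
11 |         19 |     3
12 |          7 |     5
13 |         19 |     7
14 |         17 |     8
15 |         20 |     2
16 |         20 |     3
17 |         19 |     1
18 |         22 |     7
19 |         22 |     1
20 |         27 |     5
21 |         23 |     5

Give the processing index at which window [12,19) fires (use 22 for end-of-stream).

18

i=0 t=0 v=5: → [0,7); WM=-2
i=1 t=1 v=6: → [0,7); WM=-1
i=2 t=1 v=9: → [0,7); WM=-1
i=3 t=7 v=2: → [6,13),[3,10); WM=5
i=4 t=10 v=9: → [9,16),[6,13); WM=8; [0,7) fires=3
i=5 t=12 v=2: → [12,19),[9,16),[6,13); WM=10; [3,10) fires=1
i=6 t=14 v=8: → [12,19),[9,16); WM=12
i=7 t=16 v=8: → [15,22),[12,19); WM=14; [6,13) fires=3
i=8 t=15 v=6: → [15,22),[12,19),[9,16); WM=14
i=9 t=18 v=1: → [18,25),[15,22),[12,19); WM=16; [9,16) fires=4
i=10 t=18 v=4: → [18,25),[15,22),[12,19); WM=16
i=11 t=19 v=3: → [18,25),[15,22); WM=17
i=12 t=7 v=5: DROP (t<17-2); WM=17
i=13 t=19 v=7: → [18,25),[15,22); WM=17
i=14 t=17 v=8: → [15,22),[12,19); WM=17
i=15 t=20 v=2: → [18,25),[15,22); WM=18
i=16 t=20 v=3: → [18,25),[15,22); WM=18
i=17 t=19 v=1: → [18,25),[15,22); WM=18
i=18 t=22 v=7: → [21,28),[18,25); WM=20; [12,19) fires=7
i=19 t=22 v=1: → [21,28),[18,25); WM=20
i=20 t=27 v=5: → [27,34),[24,31),[21,28); WM=25; [15,22) fires=10 [18,25) fires=9
i=21 t=23 v=5: → [21,28),[18,25); WM=25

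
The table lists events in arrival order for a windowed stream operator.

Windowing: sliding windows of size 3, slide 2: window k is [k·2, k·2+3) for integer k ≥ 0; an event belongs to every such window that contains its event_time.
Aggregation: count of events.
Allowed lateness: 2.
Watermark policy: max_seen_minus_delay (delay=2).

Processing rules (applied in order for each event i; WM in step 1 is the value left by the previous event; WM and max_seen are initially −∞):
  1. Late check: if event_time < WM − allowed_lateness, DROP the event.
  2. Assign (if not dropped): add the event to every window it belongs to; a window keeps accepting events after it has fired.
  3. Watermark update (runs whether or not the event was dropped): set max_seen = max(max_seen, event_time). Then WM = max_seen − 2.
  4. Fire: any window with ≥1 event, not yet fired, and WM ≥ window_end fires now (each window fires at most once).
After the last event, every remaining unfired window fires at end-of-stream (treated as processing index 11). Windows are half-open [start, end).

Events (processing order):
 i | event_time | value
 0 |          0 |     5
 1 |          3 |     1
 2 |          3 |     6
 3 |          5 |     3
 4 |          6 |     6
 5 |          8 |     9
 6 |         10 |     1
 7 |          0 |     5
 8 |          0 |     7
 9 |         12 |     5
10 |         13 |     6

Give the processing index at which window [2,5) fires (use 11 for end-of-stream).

i=0 t=0 v=5: → [0,3); WM=-2
i=1 t=3 v=1: → [2,5); WM=1
i=2 t=3 v=6: → [2,5); WM=1
i=3 t=5 v=3: → [4,7); WM=3; [0,3) fires=1
i=4 t=6 v=6: → [6,9),[4,7); WM=4
i=5 t=8 v=9: → [8,11),[6,9); WM=6; [2,5) fires=2
i=6 t=10 v=1: → [10,13),[8,11); WM=8; [4,7) fires=2
i=7 t=0 v=5: DROP (t<8-2); WM=8
i=8 t=0 v=7: DROP (t<8-2); WM=8
i=9 t=12 v=5: → [12,15),[10,13); WM=10; [6,9) fires=2
i=10 t=13 v=6: → [12,15); WM=11; [8,11) fires=2

5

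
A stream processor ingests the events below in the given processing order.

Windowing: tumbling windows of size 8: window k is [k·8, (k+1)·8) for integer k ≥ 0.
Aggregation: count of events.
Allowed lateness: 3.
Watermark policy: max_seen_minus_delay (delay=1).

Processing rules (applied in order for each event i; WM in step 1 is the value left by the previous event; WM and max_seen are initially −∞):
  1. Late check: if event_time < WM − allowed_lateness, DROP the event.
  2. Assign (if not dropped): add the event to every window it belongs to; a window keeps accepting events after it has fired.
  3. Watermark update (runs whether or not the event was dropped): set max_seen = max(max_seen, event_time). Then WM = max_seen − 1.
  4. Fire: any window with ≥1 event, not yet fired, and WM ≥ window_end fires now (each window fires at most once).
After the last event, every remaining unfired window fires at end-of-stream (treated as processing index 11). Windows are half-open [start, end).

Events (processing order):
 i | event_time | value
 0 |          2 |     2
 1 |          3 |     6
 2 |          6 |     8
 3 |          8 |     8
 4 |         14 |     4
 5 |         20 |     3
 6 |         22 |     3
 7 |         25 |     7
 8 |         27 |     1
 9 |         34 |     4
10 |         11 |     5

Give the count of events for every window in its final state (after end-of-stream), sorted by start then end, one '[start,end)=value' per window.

[0,8)=3 [8,16)=2 [16,24)=2 [24,32)=2 [32,40)=1

i=0 t=2 v=2: → [0,8); WM=1
i=1 t=3 v=6: → [0,8); WM=2
i=2 t=6 v=8: → [0,8); WM=5
i=3 t=8 v=8: → [8,16); WM=7
i=4 t=14 v=4: → [8,16); WM=13; [0,8) fires=3
i=5 t=20 v=3: → [16,24); WM=19; [8,16) fires=2
i=6 t=22 v=3: → [16,24); WM=21
i=7 t=25 v=7: → [24,32); WM=24; [16,24) fires=2
i=8 t=27 v=1: → [24,32); WM=26
i=9 t=34 v=4: → [32,40); WM=33; [24,32) fires=2
i=10 t=11 v=5: DROP (t<33-3); WM=33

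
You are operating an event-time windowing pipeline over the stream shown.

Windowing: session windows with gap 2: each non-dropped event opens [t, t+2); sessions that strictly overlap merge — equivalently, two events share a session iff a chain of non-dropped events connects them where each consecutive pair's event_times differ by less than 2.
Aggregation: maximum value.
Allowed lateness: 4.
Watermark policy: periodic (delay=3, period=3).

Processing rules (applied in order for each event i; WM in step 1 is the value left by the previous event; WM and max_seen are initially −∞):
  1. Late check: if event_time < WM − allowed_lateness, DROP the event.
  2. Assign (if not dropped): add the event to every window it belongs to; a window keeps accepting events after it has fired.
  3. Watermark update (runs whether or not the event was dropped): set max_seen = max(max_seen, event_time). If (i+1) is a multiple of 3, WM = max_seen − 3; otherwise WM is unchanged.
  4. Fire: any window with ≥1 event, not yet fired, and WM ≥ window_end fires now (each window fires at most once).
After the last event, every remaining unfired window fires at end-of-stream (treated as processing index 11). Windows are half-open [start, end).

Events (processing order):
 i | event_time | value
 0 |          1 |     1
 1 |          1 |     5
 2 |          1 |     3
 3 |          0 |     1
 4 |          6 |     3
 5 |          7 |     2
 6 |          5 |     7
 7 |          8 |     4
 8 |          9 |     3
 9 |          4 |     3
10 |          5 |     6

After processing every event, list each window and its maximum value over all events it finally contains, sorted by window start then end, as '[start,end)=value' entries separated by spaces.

[0,3)=5 [4,11)=7

i=0 t=1 v=1: → [1,3); WM=−∞
i=1 t=1 v=5: → [1,3); WM=−∞
i=2 t=1 v=3: → [1,3); WM=-2
i=3 t=0 v=1: → [0,3); WM=-2
i=4 t=6 v=3: → [6,8); WM=-2
i=5 t=7 v=2: → [6,9); WM=4
i=6 t=5 v=7: → [5,9); WM=4
i=7 t=8 v=4: → [5,10); WM=4
i=8 t=9 v=3: → [5,11); WM=6
i=9 t=4 v=3: → [4,11); WM=6
i=10 t=5 v=6: → [4,11); WM=6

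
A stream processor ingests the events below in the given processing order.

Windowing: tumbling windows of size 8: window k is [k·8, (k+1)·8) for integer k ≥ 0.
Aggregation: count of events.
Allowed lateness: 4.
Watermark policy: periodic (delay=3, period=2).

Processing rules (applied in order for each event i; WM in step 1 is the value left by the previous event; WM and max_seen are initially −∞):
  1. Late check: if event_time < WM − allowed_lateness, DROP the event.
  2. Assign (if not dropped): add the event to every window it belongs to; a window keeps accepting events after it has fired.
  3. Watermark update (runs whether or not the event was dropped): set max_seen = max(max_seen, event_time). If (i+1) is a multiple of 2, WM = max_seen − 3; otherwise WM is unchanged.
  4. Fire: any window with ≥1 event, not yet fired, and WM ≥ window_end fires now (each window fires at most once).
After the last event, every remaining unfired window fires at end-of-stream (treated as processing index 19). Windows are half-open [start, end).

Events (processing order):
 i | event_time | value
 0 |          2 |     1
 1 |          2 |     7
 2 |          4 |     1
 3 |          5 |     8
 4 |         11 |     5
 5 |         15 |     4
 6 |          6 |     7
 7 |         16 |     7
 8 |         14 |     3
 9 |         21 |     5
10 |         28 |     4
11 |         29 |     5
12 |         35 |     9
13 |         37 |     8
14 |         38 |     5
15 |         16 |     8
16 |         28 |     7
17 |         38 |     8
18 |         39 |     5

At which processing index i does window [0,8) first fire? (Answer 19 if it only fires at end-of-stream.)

5

i=0 t=2 v=1: → [0,8); WM=−∞
i=1 t=2 v=7: → [0,8); WM=-1
i=2 t=4 v=1: → [0,8); WM=-1
i=3 t=5 v=8: → [0,8); WM=2
i=4 t=11 v=5: → [8,16); WM=2
i=5 t=15 v=4: → [8,16); WM=12; [0,8) fires=4
i=6 t=6 v=7: DROP (t<12-4); WM=12
i=7 t=16 v=7: → [16,24); WM=13
i=8 t=14 v=3: → [8,16); WM=13
i=9 t=21 v=5: → [16,24); WM=18; [8,16) fires=3
i=10 t=28 v=4: → [24,32); WM=18
i=11 t=29 v=5: → [24,32); WM=26; [16,24) fires=2
i=12 t=35 v=9: → [32,40); WM=26
i=13 t=37 v=8: → [32,40); WM=34; [24,32) fires=2
i=14 t=38 v=5: → [32,40); WM=34
i=15 t=16 v=8: DROP (t<34-4); WM=35
i=16 t=28 v=7: DROP (t<35-4); WM=35
i=17 t=38 v=8: → [32,40); WM=35
i=18 t=39 v=5: → [32,40); WM=35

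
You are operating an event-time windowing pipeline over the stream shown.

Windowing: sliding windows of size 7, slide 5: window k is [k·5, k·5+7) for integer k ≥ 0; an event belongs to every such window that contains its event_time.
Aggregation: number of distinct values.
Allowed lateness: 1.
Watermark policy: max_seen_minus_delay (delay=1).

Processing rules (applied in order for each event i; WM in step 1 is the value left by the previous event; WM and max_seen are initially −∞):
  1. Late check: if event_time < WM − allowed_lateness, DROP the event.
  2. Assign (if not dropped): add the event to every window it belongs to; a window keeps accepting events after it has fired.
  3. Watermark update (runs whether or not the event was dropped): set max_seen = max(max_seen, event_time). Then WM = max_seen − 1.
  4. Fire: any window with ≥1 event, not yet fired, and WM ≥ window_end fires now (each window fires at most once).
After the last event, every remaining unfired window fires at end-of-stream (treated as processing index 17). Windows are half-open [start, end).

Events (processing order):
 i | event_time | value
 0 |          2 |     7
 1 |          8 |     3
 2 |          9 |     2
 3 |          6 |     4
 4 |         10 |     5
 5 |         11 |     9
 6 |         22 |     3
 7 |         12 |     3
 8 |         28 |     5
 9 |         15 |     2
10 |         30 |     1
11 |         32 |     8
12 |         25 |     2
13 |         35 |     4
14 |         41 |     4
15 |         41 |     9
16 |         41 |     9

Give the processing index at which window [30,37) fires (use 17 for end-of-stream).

i=0 t=2 v=7: → [0,7); WM=1
i=1 t=8 v=3: → [5,12); WM=7; [0,7) fires=1
i=2 t=9 v=2: → [5,12); WM=8
i=3 t=6 v=4: DROP (t<8-1); WM=8
i=4 t=10 v=5: → [10,17),[5,12); WM=9
i=5 t=11 v=9: → [10,17),[5,12); WM=10
i=6 t=22 v=3: → [20,27); WM=21; [5,12) fires=4 [10,17) fires=2
i=7 t=12 v=3: DROP (t<21-1); WM=21
i=8 t=28 v=5: → [25,32); WM=27; [20,27) fires=1
i=9 t=15 v=2: DROP (t<27-1); WM=27
i=10 t=30 v=1: → [30,37),[25,32); WM=29
i=11 t=32 v=8: → [30,37); WM=31
i=12 t=25 v=2: DROP (t<31-1); WM=31
i=13 t=35 v=4: → [35,42),[30,37); WM=34; [25,32) fires=2
i=14 t=41 v=4: → [40,47),[35,42); WM=40; [30,37) fires=3
i=15 t=41 v=9: → [40,47),[35,42); WM=40
i=16 t=41 v=9: → [40,47),[35,42); WM=40

14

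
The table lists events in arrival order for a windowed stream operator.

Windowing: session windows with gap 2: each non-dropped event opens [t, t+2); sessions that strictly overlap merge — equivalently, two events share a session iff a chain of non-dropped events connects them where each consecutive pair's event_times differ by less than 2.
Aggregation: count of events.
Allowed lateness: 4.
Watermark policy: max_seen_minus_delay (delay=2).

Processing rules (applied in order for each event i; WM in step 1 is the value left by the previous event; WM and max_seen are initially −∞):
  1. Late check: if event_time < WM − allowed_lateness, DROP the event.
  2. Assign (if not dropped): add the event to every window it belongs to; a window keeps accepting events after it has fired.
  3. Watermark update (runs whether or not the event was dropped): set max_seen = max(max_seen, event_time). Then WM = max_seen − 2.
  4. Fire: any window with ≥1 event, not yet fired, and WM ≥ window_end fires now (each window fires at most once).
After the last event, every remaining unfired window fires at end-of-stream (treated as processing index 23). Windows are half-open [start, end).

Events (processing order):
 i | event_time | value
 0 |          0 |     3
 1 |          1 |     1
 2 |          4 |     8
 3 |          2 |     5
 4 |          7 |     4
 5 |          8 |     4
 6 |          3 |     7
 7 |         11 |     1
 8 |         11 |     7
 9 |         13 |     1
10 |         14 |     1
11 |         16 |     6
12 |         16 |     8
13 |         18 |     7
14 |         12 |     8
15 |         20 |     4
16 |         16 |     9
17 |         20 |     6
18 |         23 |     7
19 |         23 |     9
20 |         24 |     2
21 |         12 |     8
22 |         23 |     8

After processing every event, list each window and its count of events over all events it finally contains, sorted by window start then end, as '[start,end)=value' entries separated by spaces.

i=0 t=0 v=3: → [0,2); WM=-2
i=1 t=1 v=1: → [0,3); WM=-1
i=2 t=4 v=8: → [4,6); WM=2
i=3 t=2 v=5: → [0,4); WM=2
i=4 t=7 v=4: → [7,9); WM=5
i=5 t=8 v=4: → [7,10); WM=6
i=6 t=3 v=7: → [0,6); WM=6
i=7 t=11 v=1: → [11,13); WM=9
i=8 t=11 v=7: → [11,13); WM=9
i=9 t=13 v=1: → [13,15); WM=11
i=10 t=14 v=1: → [13,16); WM=12
i=11 t=16 v=6: → [16,18); WM=14
i=12 t=16 v=8: → [16,18); WM=14
i=13 t=18 v=7: → [18,20); WM=16
i=14 t=12 v=8: → [11,16); WM=16
i=15 t=20 v=4: → [20,22); WM=18
i=16 t=16 v=9: → [16,18); WM=18
i=17 t=20 v=6: → [20,22); WM=18
i=18 t=23 v=7: → [23,25); WM=21
i=19 t=23 v=9: → [23,25); WM=21
i=20 t=24 v=2: → [23,26); WM=22
i=21 t=12 v=8: DROP (t<22-4); WM=22
i=22 t=23 v=8: → [23,26); WM=22

[0,6)=5 [7,10)=2 [11,16)=5 [16,18)=3 [18,20)=1 [20,22)=2 [23,26)=4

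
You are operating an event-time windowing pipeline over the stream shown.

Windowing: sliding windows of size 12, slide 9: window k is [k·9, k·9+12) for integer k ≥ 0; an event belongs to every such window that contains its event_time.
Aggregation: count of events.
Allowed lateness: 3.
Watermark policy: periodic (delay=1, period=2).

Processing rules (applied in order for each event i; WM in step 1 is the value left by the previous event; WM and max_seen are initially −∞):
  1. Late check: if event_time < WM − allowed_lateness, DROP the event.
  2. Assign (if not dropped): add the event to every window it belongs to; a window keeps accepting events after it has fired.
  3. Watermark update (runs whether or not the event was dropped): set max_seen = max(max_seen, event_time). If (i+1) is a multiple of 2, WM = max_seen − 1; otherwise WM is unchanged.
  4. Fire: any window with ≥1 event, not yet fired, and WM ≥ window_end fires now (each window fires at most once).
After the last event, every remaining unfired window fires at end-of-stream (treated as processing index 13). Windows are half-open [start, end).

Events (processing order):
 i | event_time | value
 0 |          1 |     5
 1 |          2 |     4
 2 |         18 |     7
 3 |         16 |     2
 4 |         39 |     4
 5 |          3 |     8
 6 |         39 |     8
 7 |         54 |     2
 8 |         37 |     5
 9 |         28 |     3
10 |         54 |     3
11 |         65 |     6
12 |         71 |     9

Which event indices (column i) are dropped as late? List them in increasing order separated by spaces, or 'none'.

5 8 9

i=0 t=1 v=5: → [0,12); WM=−∞
i=1 t=2 v=4: → [0,12); WM=1
i=2 t=18 v=7: → [18,30),[9,21); WM=1
i=3 t=16 v=2: → [9,21); WM=17; [0,12) fires=2
i=4 t=39 v=4: → [36,48); WM=17
i=5 t=3 v=8: DROP (t<17-3); WM=38; [9,21) fires=2 [18,30) fires=1
i=6 t=39 v=8: → [36,48); WM=38
i=7 t=54 v=2: → [54,66),[45,57); WM=53; [36,48) fires=2
i=8 t=37 v=5: DROP (t<53-3); WM=53
i=9 t=28 v=3: DROP (t<53-3); WM=53
i=10 t=54 v=3: → [54,66),[45,57); WM=53
i=11 t=65 v=6: → [63,75),[54,66); WM=64; [45,57) fires=2
i=12 t=71 v=9: → [63,75); WM=64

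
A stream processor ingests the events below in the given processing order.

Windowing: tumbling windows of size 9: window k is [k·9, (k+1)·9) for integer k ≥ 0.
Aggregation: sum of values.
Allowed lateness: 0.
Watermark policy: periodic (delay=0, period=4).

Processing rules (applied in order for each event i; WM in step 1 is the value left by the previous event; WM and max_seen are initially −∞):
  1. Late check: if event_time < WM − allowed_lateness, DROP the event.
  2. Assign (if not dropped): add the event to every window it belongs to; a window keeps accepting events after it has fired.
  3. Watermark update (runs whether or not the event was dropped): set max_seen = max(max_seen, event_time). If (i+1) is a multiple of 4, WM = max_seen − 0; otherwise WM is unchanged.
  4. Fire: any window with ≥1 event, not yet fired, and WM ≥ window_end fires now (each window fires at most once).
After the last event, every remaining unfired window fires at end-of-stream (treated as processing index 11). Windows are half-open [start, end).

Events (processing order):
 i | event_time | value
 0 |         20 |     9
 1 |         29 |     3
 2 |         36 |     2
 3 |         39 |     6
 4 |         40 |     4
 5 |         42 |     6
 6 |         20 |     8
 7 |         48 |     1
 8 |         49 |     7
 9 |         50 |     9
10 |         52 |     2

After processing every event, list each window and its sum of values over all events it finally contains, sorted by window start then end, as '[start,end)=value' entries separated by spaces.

i=0 t=20 v=9: → [18,27); WM=−∞
i=1 t=29 v=3: → [27,36); WM=−∞
i=2 t=36 v=2: → [36,45); WM=−∞
i=3 t=39 v=6: → [36,45); WM=39; [18,27) fires=9 [27,36) fires=3
i=4 t=40 v=4: → [36,45); WM=39
i=5 t=42 v=6: → [36,45); WM=39
i=6 t=20 v=8: DROP (t<39-0); WM=39
i=7 t=48 v=1: → [45,54); WM=48; [36,45) fires=18
i=8 t=49 v=7: → [45,54); WM=48
i=9 t=50 v=9: → [45,54); WM=48
i=10 t=52 v=2: → [45,54); WM=48

[18,27)=9 [27,36)=3 [36,45)=18 [45,54)=19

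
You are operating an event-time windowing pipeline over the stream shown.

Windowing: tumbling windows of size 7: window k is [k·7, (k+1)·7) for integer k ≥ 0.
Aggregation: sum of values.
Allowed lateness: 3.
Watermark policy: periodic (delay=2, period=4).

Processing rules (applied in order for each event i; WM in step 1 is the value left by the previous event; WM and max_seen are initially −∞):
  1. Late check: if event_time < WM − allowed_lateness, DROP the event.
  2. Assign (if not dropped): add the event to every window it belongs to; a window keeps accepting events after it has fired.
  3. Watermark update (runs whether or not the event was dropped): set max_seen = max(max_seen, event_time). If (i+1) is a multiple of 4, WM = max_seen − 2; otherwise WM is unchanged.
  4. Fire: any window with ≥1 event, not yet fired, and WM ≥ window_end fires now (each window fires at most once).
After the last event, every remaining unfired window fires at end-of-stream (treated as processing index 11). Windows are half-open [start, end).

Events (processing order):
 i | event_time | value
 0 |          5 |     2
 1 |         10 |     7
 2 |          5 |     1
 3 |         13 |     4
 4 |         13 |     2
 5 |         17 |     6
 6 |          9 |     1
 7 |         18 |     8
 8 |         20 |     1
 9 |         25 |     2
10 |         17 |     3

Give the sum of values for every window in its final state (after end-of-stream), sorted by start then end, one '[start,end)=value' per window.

i=0 t=5 v=2: → [0,7); WM=−∞
i=1 t=10 v=7: → [7,14); WM=−∞
i=2 t=5 v=1: → [0,7); WM=−∞
i=3 t=13 v=4: → [7,14); WM=11; [0,7) fires=3
i=4 t=13 v=2: → [7,14); WM=11
i=5 t=17 v=6: → [14,21); WM=11
i=6 t=9 v=1: → [7,14); WM=11
i=7 t=18 v=8: → [14,21); WM=16; [7,14) fires=14
i=8 t=20 v=1: → [14,21); WM=16
i=9 t=25 v=2: → [21,28); WM=16
i=10 t=17 v=3: → [14,21); WM=16

[0,7)=3 [7,14)=14 [14,21)=18 [21,28)=2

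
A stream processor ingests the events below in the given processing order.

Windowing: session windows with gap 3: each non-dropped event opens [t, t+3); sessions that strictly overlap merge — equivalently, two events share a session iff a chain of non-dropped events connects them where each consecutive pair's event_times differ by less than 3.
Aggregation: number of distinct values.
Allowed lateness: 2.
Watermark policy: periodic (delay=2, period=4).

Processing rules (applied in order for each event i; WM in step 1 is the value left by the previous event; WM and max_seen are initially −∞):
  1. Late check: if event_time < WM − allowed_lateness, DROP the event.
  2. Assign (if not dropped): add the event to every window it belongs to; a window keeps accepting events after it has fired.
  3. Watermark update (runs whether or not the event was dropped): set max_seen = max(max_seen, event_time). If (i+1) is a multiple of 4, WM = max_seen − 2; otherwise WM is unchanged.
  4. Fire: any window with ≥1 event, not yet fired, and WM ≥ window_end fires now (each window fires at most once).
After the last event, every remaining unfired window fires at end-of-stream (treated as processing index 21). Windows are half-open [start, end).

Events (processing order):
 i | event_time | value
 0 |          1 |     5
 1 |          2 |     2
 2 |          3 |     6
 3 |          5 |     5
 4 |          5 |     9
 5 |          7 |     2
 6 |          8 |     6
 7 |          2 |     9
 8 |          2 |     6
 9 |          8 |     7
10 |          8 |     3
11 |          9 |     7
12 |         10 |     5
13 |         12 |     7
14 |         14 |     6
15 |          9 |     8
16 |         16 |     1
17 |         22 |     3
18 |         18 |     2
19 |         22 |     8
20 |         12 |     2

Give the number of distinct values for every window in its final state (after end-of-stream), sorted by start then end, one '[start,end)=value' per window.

[1,21)=8 [22,25)=2

i=0 t=1 v=5: → [1,4); WM=−∞
i=1 t=2 v=2: → [1,5); WM=−∞
i=2 t=3 v=6: → [1,6); WM=−∞
i=3 t=5 v=5: → [1,8); WM=3
i=4 t=5 v=9: → [1,8); WM=3
i=5 t=7 v=2: → [1,10); WM=3
i=6 t=8 v=6: → [1,11); WM=3
i=7 t=2 v=9: → [1,11); WM=6
i=8 t=2 v=6: DROP (t<6-2); WM=6
i=9 t=8 v=7: → [1,11); WM=6
i=10 t=8 v=3: → [1,11); WM=6
i=11 t=9 v=7: → [1,12); WM=7
i=12 t=10 v=5: → [1,13); WM=7
i=13 t=12 v=7: → [1,15); WM=7
i=14 t=14 v=6: → [1,17); WM=7
i=15 t=9 v=8: → [1,17); WM=12
i=16 t=16 v=1: → [1,19); WM=12
i=17 t=22 v=3: → [22,25); WM=12
i=18 t=18 v=2: → [1,21); WM=12
i=19 t=22 v=8: → [22,25); WM=20
i=20 t=12 v=2: DROP (t<20-2); WM=20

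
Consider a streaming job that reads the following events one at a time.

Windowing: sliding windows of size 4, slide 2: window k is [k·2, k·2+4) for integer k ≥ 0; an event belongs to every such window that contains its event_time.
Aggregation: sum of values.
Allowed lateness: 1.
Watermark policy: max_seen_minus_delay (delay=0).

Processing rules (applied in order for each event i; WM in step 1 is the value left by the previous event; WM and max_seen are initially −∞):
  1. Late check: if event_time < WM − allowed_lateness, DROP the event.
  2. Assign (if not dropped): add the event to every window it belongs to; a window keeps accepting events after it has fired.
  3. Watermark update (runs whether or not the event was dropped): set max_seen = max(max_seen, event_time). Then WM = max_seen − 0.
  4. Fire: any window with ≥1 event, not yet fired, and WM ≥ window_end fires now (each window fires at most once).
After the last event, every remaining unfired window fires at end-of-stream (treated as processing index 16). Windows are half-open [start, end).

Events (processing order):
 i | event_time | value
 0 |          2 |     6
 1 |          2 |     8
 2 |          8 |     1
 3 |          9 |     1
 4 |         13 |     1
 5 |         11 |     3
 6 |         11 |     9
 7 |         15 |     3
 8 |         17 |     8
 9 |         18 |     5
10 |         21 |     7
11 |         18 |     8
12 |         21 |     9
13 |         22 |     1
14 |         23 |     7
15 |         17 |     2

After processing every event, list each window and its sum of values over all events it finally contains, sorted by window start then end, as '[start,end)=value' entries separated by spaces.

[0,4)=14 [2,6)=14 [6,10)=2 [8,12)=2 [10,14)=1 [12,16)=4 [14,18)=11 [16,20)=13 [18,22)=21 [20,24)=24 [22,26)=8

i=0 t=2 v=6: → [2,6),[0,4); WM=2
i=1 t=2 v=8: → [2,6),[0,4); WM=2
i=2 t=8 v=1: → [8,12),[6,10); WM=8; [0,4) fires=14 [2,6) fires=14
i=3 t=9 v=1: → [8,12),[6,10); WM=9
i=4 t=13 v=1: → [12,16),[10,14); WM=13; [6,10) fires=2 [8,12) fires=2
i=5 t=11 v=3: DROP (t<13-1); WM=13
i=6 t=11 v=9: DROP (t<13-1); WM=13
i=7 t=15 v=3: → [14,18),[12,16); WM=15; [10,14) fires=1
i=8 t=17 v=8: → [16,20),[14,18); WM=17; [12,16) fires=4
i=9 t=18 v=5: → [18,22),[16,20); WM=18; [14,18) fires=11
i=10 t=21 v=7: → [20,24),[18,22); WM=21; [16,20) fires=13
i=11 t=18 v=8: DROP (t<21-1); WM=21
i=12 t=21 v=9: → [20,24),[18,22); WM=21
i=13 t=22 v=1: → [22,26),[20,24); WM=22; [18,22) fires=21
i=14 t=23 v=7: → [22,26),[20,24); WM=23
i=15 t=17 v=2: DROP (t<23-1); WM=23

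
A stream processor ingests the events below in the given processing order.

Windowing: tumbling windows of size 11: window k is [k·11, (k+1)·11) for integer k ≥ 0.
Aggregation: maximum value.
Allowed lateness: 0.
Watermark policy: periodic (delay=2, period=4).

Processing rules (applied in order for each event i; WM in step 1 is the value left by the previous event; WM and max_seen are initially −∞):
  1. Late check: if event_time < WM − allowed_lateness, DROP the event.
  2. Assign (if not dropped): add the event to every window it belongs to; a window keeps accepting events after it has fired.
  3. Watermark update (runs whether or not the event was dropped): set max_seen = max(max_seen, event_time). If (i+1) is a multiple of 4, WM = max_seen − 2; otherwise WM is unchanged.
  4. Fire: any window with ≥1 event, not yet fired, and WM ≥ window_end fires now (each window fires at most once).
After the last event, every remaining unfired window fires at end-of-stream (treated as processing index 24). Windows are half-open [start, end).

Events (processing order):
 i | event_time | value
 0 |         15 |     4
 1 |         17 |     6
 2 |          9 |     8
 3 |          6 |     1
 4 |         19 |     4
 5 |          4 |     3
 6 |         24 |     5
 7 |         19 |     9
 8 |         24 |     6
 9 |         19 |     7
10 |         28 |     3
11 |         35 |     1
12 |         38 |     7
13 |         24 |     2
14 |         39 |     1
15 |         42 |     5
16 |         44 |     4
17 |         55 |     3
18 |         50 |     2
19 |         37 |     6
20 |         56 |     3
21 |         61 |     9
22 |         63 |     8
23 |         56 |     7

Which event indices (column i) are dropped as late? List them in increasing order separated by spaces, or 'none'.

i=0 t=15 v=4: → [11,22); WM=−∞
i=1 t=17 v=6: → [11,22); WM=−∞
i=2 t=9 v=8: → [0,11); WM=−∞
i=3 t=6 v=1: → [0,11); WM=15; [0,11) fires=8
i=4 t=19 v=4: → [11,22); WM=15
i=5 t=4 v=3: DROP (t<15-0); WM=15
i=6 t=24 v=5: → [22,33); WM=15
i=7 t=19 v=9: → [11,22); WM=22; [11,22) fires=9
i=8 t=24 v=6: → [22,33); WM=22
i=9 t=19 v=7: DROP (t<22-0); WM=22
i=10 t=28 v=3: → [22,33); WM=22
i=11 t=35 v=1: → [33,44); WM=33; [22,33) fires=6
i=12 t=38 v=7: → [33,44); WM=33
i=13 t=24 v=2: DROP (t<33-0); WM=33
i=14 t=39 v=1: → [33,44); WM=33
i=15 t=42 v=5: → [33,44); WM=40
i=16 t=44 v=4: → [44,55); WM=40
i=17 t=55 v=3: → [55,66); WM=40
i=18 t=50 v=2: → [44,55); WM=40
i=19 t=37 v=6: DROP (t<40-0); WM=53; [33,44) fires=7
i=20 t=56 v=3: → [55,66); WM=53
i=21 t=61 v=9: → [55,66); WM=53
i=22 t=63 v=8: → [55,66); WM=53
i=23 t=56 v=7: → [55,66); WM=61; [44,55) fires=4

5 9 13 19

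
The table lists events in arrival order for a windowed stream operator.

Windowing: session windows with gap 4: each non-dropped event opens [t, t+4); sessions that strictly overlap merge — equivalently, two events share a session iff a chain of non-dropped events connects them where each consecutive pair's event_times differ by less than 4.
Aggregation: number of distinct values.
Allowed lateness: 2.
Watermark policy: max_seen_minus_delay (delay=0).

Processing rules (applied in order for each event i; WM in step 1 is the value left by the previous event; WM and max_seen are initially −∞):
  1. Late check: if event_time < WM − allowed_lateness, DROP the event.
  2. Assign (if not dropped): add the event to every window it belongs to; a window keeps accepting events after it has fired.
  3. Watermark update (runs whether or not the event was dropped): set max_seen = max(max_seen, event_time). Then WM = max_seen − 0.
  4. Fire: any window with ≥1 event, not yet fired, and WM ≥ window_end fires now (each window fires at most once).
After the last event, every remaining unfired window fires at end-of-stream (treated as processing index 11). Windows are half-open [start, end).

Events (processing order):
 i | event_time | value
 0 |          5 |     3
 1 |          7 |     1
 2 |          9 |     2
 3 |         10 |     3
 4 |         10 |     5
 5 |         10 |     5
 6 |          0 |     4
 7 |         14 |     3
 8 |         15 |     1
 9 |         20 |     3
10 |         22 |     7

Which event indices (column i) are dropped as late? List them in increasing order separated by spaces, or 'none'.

6

i=0 t=5 v=3: → [5,9); WM=5
i=1 t=7 v=1: → [5,11); WM=7
i=2 t=9 v=2: → [5,13); WM=9
i=3 t=10 v=3: → [5,14); WM=10
i=4 t=10 v=5: → [5,14); WM=10
i=5 t=10 v=5: → [5,14); WM=10
i=6 t=0 v=4: DROP (t<10-2); WM=10
i=7 t=14 v=3: → [14,18); WM=14
i=8 t=15 v=1: → [14,19); WM=15
i=9 t=20 v=3: → [20,24); WM=20
i=10 t=22 v=7: → [20,26); WM=22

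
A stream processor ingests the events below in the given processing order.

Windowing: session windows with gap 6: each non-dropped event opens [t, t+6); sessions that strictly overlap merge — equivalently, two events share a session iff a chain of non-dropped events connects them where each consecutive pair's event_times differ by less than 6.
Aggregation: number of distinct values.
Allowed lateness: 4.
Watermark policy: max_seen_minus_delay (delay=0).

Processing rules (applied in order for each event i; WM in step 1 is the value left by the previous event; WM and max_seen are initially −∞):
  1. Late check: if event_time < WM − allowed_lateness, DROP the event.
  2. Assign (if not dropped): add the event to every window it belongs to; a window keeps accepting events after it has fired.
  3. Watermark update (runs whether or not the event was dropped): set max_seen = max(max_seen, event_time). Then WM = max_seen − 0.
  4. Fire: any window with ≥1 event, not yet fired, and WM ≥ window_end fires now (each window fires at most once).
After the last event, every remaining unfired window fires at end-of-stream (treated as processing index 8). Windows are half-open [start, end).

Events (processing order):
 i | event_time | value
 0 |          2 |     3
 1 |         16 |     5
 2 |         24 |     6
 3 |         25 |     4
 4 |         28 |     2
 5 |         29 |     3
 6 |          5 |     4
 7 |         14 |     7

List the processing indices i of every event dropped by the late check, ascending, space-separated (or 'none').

6 7

i=0 t=2 v=3: → [2,8); WM=2
i=1 t=16 v=5: → [16,22); WM=16
i=2 t=24 v=6: → [24,30); WM=24
i=3 t=25 v=4: → [24,31); WM=25
i=4 t=28 v=2: → [24,34); WM=28
i=5 t=29 v=3: → [24,35); WM=29
i=6 t=5 v=4: DROP (t<29-4); WM=29
i=7 t=14 v=7: DROP (t<29-4); WM=29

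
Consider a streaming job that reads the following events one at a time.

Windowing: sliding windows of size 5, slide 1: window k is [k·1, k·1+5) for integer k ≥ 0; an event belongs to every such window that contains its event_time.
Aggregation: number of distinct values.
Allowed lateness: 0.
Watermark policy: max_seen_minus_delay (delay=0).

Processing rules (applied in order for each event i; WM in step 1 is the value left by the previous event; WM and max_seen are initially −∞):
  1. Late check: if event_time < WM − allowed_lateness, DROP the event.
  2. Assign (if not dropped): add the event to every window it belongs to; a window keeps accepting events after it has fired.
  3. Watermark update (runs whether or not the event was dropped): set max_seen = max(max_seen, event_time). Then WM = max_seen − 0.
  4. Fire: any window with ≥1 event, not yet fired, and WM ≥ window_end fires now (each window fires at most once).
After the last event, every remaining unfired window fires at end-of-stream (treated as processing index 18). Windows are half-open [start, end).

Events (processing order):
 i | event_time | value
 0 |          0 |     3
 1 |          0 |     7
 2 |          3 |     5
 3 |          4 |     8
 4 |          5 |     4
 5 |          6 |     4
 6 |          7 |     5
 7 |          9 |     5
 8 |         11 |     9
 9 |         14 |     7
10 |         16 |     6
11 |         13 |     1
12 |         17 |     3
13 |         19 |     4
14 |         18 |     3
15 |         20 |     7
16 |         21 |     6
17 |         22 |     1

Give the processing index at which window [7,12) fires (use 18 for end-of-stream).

9

i=0 t=0 v=3: → [0,5); WM=0
i=1 t=0 v=7: → [0,5); WM=0
i=2 t=3 v=5: → [3,8),[2,7),[1,6),[0,5); WM=3
i=3 t=4 v=8: → [4,9),[3,8),[2,7),[1,6),[0,5); WM=4
i=4 t=5 v=4: → [5,10),[4,9),[3,8),[2,7),[1,6); WM=5; [0,5) fires=4
i=5 t=6 v=4: → [6,11),[5,10),[4,9),[3,8),[2,7); WM=6; [1,6) fires=3
i=6 t=7 v=5: → [7,12),[6,11),[5,10),[4,9),[3,8); WM=7; [2,7) fires=3
i=7 t=9 v=5: → [9,14),[8,13),[7,12),[6,11),[5,10); WM=9; [3,8) fires=3 [4,9) fires=3
i=8 t=11 v=9: → [11,16),[10,15),[9,14),[8,13),[7,12); WM=11; [5,10) fires=2 [6,11) fires=2
i=9 t=14 v=7: → [14,19),[13,18),[12,17),[11,16),[10,15); WM=14; [7,12) fires=2 [8,13) fires=2 [9,14) fires=2
i=10 t=16 v=6: → [16,21),[15,20),[14,19),[13,18),[12,17); WM=16; [10,15) fires=2 [11,16) fires=2
i=11 t=13 v=1: DROP (t<16-0); WM=16
i=12 t=17 v=3: → [17,22),[16,21),[15,20),[14,19),[13,18); WM=17; [12,17) fires=2
i=13 t=19 v=4: → [19,24),[18,23),[17,22),[16,21),[15,20); WM=19; [13,18) fires=3 [14,19) fires=3
i=14 t=18 v=3: DROP (t<19-0); WM=19
i=15 t=20 v=7: → [20,25),[19,24),[18,23),[17,22),[16,21); WM=20; [15,20) fires=3
i=16 t=21 v=6: → [21,26),[20,25),[19,24),[18,23),[17,22); WM=21; [16,21) fires=4
i=17 t=22 v=1: → [22,27),[21,26),[20,25),[19,24),[18,23); WM=22; [17,22) fires=4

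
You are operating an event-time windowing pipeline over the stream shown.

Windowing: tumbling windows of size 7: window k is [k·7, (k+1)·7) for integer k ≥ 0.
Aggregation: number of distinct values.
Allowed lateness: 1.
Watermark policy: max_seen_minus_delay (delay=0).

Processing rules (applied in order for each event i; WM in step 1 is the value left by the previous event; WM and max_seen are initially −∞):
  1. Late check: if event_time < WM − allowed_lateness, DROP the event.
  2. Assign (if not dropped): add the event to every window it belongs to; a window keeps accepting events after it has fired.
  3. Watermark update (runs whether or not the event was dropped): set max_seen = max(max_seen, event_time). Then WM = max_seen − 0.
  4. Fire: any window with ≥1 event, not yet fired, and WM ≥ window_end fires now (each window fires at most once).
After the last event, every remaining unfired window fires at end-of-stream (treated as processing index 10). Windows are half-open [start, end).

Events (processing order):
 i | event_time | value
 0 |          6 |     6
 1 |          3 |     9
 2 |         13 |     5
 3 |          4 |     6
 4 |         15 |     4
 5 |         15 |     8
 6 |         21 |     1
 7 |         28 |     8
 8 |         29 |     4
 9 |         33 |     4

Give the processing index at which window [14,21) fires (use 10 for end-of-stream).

6

i=0 t=6 v=6: → [0,7); WM=6
i=1 t=3 v=9: DROP (t<6-1); WM=6
i=2 t=13 v=5: → [7,14); WM=13; [0,7) fires=1
i=3 t=4 v=6: DROP (t<13-1); WM=13
i=4 t=15 v=4: → [14,21); WM=15; [7,14) fires=1
i=5 t=15 v=8: → [14,21); WM=15
i=6 t=21 v=1: → [21,28); WM=21; [14,21) fires=2
i=7 t=28 v=8: → [28,35); WM=28; [21,28) fires=1
i=8 t=29 v=4: → [28,35); WM=29
i=9 t=33 v=4: → [28,35); WM=33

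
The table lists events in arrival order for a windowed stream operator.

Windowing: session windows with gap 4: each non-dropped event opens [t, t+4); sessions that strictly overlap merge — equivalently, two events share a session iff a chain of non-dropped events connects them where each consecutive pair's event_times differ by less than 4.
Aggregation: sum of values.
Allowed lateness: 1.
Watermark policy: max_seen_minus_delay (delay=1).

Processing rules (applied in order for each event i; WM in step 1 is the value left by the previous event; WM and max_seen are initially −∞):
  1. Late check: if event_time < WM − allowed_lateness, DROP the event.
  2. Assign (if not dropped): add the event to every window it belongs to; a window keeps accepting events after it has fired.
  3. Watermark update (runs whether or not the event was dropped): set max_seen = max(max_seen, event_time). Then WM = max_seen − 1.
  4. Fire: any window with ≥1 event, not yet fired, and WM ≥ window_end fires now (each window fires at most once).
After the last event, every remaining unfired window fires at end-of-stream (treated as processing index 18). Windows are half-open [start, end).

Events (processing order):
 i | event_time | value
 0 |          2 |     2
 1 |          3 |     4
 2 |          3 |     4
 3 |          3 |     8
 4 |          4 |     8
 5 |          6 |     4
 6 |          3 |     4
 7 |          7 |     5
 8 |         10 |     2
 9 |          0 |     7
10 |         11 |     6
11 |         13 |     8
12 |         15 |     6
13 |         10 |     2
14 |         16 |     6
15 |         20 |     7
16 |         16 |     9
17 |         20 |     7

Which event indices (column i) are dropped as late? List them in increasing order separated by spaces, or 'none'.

i=0 t=2 v=2: → [2,6); WM=1
i=1 t=3 v=4: → [2,7); WM=2
i=2 t=3 v=4: → [2,7); WM=2
i=3 t=3 v=8: → [2,7); WM=2
i=4 t=4 v=8: → [2,8); WM=3
i=5 t=6 v=4: → [2,10); WM=5
i=6 t=3 v=4: DROP (t<5-1); WM=5
i=7 t=7 v=5: → [2,11); WM=6
i=8 t=10 v=2: → [2,14); WM=9
i=9 t=0 v=7: DROP (t<9-1); WM=9
i=10 t=11 v=6: → [2,15); WM=10
i=11 t=13 v=8: → [2,17); WM=12
i=12 t=15 v=6: → [2,19); WM=14
i=13 t=10 v=2: DROP (t<14-1); WM=14
i=14 t=16 v=6: → [2,20); WM=15
i=15 t=20 v=7: → [20,24); WM=19
i=16 t=16 v=9: DROP (t<19-1); WM=19
i=17 t=20 v=7: → [20,24); WM=19

6 9 13 16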